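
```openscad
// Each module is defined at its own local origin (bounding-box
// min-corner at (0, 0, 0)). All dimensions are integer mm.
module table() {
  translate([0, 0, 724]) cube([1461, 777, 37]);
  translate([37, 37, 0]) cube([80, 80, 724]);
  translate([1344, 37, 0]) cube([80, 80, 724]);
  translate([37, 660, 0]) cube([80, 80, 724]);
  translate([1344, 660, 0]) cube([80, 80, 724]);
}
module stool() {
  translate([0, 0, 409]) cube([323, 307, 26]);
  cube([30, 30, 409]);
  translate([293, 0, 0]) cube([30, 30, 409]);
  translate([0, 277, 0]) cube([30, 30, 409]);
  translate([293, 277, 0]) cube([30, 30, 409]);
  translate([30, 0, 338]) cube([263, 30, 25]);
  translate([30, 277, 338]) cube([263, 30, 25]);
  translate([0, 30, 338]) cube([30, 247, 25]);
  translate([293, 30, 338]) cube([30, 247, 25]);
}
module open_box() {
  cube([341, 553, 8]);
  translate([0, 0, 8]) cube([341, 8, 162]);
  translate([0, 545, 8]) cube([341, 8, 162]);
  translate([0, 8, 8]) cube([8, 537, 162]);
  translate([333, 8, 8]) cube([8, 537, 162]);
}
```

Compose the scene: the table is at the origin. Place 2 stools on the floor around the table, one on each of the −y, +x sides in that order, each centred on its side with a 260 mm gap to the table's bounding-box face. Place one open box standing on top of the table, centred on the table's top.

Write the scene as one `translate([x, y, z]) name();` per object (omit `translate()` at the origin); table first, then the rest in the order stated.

table();
translate([569, -567, 0]) stool();
translate([1721, 235, 0]) stool();
translate([560, 112, 761]) open_box();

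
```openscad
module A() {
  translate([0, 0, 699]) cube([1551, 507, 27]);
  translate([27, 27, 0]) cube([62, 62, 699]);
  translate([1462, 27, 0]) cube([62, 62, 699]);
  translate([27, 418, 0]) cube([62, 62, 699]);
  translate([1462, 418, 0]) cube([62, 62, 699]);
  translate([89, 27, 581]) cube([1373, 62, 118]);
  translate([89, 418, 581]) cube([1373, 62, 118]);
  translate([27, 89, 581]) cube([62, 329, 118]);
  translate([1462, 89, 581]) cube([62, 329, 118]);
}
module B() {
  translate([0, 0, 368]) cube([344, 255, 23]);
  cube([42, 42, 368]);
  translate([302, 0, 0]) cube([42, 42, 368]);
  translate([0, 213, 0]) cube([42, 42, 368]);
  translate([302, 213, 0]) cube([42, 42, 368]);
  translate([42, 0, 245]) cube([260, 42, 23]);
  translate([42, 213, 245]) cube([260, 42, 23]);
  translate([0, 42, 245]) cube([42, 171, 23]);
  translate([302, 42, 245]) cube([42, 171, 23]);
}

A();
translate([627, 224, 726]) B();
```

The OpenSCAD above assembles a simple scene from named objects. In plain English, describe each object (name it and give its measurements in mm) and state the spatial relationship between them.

A is a rectangular dining table. The top is 1551×507×27 mm with its upper surface at z = 726 mm. It stands on four 62×62 mm square legs, each inset 27 mm from the nearest pair of top edges, running from the floor to the underside of the top. Four apron rails, 62 mm thick and 118 mm tall, run between adjacent legs with their top edges flush with the underside of the top and their outer faces flush with the legs' outer faces.

B is a four-legged stool. The seat is 344×255 mm, 23 mm thick, top at z = 391 mm. It stands on four square legs, each 42×42 mm in cross-section, from z = 0 to the seat underside, each flush with a corner of the seat. Four stretchers, 42 mm wide and 23 mm tall, connect adjacent legs with their undersides at z = 245 mm, each running between the inner faces of the legs it joins and aligned with the legs' outer faces on the other axis.

The stool is on top of the table.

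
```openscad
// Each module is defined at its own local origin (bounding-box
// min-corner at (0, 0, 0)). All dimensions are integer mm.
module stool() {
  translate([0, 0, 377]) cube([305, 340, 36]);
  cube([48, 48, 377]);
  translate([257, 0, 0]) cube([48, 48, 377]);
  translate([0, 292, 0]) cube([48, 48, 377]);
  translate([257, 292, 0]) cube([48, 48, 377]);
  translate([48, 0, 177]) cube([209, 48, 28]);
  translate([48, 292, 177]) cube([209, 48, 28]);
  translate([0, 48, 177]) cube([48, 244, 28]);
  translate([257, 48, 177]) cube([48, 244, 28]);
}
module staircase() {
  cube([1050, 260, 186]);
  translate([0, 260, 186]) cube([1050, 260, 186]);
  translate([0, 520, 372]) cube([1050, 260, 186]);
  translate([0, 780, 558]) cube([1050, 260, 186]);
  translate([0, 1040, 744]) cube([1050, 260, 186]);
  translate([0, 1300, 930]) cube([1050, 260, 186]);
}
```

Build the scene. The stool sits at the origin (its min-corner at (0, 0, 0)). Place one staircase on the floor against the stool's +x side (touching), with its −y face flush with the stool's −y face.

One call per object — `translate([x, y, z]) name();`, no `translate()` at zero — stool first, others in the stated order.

stool();
translate([305, 0, 0]) staircase();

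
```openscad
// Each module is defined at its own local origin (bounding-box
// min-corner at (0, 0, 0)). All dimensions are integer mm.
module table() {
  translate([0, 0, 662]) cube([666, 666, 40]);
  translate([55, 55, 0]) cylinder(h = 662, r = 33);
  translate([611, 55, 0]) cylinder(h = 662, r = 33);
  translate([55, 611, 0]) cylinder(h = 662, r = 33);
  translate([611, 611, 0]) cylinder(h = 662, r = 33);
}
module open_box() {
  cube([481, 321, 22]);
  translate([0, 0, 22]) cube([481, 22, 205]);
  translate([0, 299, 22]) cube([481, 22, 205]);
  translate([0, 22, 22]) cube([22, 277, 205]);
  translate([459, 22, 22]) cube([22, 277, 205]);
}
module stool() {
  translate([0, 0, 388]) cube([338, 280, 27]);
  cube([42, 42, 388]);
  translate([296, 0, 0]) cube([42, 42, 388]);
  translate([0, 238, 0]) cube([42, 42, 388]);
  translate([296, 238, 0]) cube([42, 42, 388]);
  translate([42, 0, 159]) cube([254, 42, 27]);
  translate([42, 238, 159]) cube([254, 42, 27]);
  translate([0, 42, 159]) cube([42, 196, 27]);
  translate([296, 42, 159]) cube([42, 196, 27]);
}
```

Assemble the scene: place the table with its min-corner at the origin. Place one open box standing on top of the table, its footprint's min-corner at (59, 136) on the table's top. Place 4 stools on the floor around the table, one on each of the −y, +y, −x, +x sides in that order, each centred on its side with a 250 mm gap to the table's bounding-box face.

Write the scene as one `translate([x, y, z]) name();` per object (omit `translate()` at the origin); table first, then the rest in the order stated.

table();
translate([59, 136, 702]) open_box();
translate([164, -530, 0]) stool();
translate([164, 916, 0]) stool();
translate([-588, 193, 0]) stool();
translate([916, 193, 0]) stool();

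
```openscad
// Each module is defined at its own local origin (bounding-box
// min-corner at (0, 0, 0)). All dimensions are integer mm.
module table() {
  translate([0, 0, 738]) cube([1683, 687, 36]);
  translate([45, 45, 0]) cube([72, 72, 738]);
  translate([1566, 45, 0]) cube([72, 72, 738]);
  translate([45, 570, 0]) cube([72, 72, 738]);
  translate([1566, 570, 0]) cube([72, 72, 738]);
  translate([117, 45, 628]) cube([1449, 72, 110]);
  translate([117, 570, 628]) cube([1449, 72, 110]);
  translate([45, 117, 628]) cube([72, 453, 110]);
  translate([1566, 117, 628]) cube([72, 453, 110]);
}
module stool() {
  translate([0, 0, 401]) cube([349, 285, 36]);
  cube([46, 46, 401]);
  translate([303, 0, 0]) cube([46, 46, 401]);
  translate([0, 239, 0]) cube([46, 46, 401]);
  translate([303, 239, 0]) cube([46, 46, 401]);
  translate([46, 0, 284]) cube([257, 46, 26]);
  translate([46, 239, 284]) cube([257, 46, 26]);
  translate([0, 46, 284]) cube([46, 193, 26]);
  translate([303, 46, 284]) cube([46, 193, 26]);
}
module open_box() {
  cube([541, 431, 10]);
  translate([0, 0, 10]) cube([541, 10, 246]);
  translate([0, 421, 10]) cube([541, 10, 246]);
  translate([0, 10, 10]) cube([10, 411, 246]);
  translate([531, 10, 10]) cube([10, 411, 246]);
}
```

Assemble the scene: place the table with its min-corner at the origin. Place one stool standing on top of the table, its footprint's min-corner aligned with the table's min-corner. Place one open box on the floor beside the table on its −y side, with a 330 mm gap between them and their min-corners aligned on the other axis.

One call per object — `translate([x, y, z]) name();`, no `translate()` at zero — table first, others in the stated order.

table();
translate([0, 0, 774]) stool();
translate([0, -761, 0]) open_box();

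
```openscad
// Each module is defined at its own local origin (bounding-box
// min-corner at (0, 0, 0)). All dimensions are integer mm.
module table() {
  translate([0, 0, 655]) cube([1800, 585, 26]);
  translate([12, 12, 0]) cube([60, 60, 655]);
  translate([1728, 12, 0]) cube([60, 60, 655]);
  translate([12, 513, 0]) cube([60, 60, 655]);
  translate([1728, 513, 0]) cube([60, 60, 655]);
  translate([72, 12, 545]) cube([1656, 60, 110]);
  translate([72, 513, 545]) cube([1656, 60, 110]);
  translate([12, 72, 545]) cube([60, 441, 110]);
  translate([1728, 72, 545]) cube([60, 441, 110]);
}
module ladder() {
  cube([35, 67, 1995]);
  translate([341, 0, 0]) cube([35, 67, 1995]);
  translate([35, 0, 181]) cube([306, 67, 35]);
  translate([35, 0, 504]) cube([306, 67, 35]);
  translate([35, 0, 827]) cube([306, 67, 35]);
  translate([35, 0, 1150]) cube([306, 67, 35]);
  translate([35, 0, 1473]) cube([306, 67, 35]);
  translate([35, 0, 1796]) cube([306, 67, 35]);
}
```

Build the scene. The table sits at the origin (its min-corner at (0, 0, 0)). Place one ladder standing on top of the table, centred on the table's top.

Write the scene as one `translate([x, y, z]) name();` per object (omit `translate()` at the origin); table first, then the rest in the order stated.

table();
translate([712, 259, 681]) ladder();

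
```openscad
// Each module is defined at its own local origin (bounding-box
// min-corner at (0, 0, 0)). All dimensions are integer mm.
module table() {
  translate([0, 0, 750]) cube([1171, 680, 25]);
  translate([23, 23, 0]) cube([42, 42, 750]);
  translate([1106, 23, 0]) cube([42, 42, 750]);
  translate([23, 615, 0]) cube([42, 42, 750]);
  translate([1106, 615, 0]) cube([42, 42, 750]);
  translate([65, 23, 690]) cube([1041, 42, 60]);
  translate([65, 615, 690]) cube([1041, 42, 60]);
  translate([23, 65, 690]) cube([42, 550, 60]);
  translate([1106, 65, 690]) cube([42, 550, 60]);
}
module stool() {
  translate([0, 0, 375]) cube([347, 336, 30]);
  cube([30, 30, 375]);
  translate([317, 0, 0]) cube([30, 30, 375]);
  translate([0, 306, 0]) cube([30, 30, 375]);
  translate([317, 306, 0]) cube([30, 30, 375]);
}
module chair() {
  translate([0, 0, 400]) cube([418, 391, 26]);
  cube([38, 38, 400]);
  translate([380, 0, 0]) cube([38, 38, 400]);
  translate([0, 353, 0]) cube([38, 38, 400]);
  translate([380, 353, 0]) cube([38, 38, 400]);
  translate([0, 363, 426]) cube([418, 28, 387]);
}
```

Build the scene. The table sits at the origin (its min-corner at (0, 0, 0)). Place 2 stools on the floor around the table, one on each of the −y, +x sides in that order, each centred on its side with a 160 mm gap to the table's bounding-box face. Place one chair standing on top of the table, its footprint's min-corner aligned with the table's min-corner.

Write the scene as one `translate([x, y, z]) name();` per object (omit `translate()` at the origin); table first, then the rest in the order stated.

table();
translate([412, -496, 0]) stool();
translate([1331, 172, 0]) stool();
translate([0, 0, 775]) chair();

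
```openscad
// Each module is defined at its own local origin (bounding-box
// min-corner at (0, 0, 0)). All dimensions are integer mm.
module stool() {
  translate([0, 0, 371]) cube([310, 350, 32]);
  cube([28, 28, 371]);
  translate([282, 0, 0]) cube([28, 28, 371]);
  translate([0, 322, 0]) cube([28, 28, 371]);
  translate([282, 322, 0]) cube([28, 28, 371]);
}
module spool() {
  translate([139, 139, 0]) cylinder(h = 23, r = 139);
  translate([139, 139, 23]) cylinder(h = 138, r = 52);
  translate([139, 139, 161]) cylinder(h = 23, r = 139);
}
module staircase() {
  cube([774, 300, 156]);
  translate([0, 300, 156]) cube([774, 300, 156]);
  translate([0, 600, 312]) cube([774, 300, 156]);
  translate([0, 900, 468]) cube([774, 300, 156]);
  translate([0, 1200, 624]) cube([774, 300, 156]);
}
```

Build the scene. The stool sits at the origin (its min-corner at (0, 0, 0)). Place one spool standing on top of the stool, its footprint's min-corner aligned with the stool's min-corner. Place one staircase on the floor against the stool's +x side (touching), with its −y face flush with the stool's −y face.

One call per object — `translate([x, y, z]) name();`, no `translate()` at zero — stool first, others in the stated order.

stool();
translate([0, 0, 403]) spool();
translate([310, 0, 0]) staircase();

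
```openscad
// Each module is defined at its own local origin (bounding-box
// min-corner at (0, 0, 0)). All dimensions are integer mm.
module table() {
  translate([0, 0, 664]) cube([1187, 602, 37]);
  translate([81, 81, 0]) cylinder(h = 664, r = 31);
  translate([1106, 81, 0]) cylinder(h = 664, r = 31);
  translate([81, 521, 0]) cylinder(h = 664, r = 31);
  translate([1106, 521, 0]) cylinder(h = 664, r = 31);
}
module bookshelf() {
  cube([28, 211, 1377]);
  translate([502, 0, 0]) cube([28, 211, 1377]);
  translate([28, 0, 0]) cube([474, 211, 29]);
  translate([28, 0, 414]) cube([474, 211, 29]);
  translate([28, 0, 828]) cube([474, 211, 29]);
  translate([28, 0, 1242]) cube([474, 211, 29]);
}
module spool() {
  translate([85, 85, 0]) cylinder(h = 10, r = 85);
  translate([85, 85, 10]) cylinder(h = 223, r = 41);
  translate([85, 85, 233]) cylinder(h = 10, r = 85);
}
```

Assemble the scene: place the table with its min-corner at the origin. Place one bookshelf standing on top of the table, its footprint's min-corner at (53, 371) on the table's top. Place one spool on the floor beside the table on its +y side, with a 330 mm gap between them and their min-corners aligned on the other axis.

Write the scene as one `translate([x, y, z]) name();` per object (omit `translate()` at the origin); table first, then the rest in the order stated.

table();
translate([53, 371, 701]) bookshelf();
translate([0, 932, 0]) spool();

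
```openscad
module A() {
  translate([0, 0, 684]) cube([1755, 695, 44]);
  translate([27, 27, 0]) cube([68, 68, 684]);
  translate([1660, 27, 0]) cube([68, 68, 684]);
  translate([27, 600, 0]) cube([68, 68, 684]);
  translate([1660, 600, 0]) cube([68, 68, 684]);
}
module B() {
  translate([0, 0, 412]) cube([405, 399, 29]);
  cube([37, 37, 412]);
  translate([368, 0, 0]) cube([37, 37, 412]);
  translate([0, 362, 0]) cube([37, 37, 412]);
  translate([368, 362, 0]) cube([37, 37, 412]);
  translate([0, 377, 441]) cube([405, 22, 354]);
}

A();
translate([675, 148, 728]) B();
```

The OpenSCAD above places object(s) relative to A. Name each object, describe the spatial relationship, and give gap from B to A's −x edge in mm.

The chair's min-x is at 675; the table's min-x is 0; gap = 675 mm.

A is a table. B is a chair. The chair is on top of the table, centred. The gap from the chair to the table's −x edge is 675 mm.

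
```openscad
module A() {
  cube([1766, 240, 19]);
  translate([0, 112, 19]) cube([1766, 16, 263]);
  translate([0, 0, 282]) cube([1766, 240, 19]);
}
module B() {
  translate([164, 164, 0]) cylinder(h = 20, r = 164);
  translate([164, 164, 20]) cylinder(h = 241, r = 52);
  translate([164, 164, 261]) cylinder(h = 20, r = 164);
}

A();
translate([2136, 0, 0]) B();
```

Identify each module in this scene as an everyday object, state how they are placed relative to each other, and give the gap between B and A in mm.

A is an I-beam. B is a spool. The spool is on the floor beside the I-beam on its +x side. The gap between the spool and the I-beam is 370 mm.

The spool's nearest face is 370 mm from the I-beam's +x face.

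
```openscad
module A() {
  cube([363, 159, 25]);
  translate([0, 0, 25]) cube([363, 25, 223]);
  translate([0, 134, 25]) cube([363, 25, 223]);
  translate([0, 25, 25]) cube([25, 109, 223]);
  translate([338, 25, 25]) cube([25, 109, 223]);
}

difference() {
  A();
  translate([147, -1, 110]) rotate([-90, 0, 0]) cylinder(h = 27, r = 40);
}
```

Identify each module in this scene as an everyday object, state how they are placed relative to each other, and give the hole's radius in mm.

A is an open box. The open box has a circular hole through its front wall. The hole's radius is 40 mm.

The subtracted cylinder has r = 40 mm.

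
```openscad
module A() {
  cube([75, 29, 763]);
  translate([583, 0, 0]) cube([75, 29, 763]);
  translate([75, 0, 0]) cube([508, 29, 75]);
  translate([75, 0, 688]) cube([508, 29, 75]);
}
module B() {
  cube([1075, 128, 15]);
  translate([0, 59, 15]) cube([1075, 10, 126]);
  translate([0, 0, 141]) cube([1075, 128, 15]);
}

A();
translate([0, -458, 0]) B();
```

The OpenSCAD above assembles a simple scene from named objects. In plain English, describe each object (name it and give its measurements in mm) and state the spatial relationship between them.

A is a picture frame with a 508×613 mm rectangular opening (x by z) and a uniform 75 mm border on every side. Frame depth is 29 mm along y. It is built from two vertical stiles running the full outside height and two horizontal rails spanning the gap between the stiles.

B is an I-beam lying along x, 1075 mm long. Overall section height 156 mm. Two flanges 128 mm wide (y) and 15 mm thick, one on the floor and one at the top; a web 10 mm thick runs between them, centred on the flange width.

The I-beam is on the floor beside the picture frame on its −y side.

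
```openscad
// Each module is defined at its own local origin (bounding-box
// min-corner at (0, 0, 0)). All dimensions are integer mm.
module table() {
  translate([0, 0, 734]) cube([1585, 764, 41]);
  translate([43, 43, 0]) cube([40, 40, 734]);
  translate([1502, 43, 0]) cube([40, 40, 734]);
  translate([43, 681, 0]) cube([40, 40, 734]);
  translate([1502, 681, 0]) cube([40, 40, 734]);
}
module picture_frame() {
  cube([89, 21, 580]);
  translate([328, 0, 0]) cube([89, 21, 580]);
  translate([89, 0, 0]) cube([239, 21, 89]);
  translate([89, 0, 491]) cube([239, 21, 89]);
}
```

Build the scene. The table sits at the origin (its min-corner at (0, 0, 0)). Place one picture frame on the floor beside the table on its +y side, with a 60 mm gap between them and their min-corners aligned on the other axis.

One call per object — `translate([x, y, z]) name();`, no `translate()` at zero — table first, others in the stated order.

table();
translate([0, 824, 0]) picture_frame();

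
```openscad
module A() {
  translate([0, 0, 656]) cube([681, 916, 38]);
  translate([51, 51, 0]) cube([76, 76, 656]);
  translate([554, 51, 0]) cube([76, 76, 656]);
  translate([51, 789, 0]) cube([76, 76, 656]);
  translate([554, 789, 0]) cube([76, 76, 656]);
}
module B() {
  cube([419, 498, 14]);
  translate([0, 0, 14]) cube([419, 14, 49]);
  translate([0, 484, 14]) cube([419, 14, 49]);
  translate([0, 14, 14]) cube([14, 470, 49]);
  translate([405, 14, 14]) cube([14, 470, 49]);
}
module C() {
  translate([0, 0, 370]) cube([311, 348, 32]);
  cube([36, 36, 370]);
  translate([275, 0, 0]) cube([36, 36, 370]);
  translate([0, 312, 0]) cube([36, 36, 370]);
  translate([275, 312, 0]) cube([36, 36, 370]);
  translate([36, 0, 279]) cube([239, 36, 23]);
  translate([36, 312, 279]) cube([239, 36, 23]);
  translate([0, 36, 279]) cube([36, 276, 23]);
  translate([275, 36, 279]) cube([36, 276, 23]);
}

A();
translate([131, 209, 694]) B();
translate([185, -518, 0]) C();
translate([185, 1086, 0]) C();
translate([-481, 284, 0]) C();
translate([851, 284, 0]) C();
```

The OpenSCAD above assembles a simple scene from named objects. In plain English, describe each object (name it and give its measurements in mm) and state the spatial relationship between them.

A is a table with a 681×916 mm rectangular top, 38 mm thick, top surface at z = 694 mm, supported by four 76×76 mm square legs, each inset 51 mm from the nearest pair of top edges, running from the floor.

B is an open-topped rectangular box: outside dimensions 419×498×63 mm, with a uniform wall and base thickness of 14 mm. The base is a full 419×498 slab on the floor; four walls sit on top of the base. The front and back walls (the −y and +y sides) span the full width; the two side walls fit between them.

C is a four-legged stool. The seat is 311×348 mm, 32 mm thick, top at z = 402 mm. It stands on four square legs, each 36×36 mm in cross-section, from z = 0 to the seat underside, each flush with a corner of the seat. Four stretchers, 36 mm wide and 23 mm tall, connect adjacent legs with their undersides at z = 279 mm, each running between the inner faces of the legs it joins and aligned with the legs' outer faces on the other axis.

The open box is on top of the table, centred. Four stools sit around the table at the −y, +y, −x, +x sides.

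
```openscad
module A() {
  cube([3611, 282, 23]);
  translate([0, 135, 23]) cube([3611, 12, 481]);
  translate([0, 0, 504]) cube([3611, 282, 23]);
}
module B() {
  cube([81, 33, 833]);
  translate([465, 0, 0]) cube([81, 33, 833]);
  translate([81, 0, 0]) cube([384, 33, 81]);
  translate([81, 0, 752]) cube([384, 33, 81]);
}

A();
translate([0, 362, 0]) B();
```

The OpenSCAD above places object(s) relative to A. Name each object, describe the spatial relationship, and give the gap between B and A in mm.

A is an I-beam. B is a picture frame. The picture frame is on the floor beside the I-beam on its +y side. The gap between the picture frame and the I-beam is 80 mm.

The picture frame's nearest face is 80 mm from the I-beam's +y face.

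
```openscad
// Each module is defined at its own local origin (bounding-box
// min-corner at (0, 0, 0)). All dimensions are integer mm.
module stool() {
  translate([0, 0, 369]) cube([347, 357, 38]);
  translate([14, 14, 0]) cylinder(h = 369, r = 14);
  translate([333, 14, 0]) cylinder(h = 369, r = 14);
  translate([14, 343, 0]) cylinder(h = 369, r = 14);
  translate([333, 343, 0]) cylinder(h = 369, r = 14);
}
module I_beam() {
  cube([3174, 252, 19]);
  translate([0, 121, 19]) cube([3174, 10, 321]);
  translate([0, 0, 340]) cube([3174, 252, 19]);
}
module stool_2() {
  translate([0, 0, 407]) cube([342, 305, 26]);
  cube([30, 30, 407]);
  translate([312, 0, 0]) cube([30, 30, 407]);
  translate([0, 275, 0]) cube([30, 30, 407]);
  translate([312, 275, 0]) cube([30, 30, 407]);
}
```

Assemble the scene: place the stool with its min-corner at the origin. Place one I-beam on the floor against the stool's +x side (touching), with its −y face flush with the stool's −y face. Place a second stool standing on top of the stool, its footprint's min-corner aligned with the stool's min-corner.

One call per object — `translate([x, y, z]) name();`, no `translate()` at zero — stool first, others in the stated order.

stool();
translate([347, 0, 0]) I_beam();
translate([0, 0, 407]) stool_2();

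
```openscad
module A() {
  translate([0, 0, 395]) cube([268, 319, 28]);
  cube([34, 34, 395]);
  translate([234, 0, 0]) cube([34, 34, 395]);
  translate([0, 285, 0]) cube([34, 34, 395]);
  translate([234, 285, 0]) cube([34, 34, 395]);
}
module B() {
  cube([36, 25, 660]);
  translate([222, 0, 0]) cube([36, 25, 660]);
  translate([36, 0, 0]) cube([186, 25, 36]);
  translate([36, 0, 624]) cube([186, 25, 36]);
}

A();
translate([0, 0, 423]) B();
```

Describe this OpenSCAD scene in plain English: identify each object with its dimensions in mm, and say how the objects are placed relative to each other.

A is a simple wooden stool: a rectangular seat 268 mm (x) by 319 mm (y), 28 mm thick, top face at z = 423 mm, on four square legs, each 34×34 mm in cross-section. The legs rest on z = 0, each flush with a corner of the seat.

B is a picture frame with a 186×588 mm rectangular opening (x by z) and a uniform 36 mm border on every side. Frame depth is 25 mm along y. It is built from two vertical stiles running the full outside height and two horizontal rails spanning the gap between the stiles.

The picture frame is on top of the stool.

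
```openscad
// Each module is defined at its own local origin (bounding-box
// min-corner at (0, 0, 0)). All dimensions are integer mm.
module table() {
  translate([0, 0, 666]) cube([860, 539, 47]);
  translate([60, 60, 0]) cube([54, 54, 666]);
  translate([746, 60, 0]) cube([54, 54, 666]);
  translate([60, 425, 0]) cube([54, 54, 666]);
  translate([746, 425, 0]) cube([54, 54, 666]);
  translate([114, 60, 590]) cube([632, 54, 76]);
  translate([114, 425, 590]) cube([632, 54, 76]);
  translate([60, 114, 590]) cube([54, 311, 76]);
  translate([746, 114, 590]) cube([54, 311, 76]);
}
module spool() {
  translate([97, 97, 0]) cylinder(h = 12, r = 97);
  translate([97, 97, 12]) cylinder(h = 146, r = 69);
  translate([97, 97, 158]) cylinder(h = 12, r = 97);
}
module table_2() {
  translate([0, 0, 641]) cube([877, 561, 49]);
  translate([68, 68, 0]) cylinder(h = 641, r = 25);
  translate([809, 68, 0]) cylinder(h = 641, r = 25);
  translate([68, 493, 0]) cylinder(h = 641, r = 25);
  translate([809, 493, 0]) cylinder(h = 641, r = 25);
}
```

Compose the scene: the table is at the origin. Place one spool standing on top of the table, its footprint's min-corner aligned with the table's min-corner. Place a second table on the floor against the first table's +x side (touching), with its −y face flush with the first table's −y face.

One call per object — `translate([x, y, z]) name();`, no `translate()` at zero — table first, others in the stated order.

table();
translate([0, 0, 713]) spool();
translate([860, 0, 0]) table_2();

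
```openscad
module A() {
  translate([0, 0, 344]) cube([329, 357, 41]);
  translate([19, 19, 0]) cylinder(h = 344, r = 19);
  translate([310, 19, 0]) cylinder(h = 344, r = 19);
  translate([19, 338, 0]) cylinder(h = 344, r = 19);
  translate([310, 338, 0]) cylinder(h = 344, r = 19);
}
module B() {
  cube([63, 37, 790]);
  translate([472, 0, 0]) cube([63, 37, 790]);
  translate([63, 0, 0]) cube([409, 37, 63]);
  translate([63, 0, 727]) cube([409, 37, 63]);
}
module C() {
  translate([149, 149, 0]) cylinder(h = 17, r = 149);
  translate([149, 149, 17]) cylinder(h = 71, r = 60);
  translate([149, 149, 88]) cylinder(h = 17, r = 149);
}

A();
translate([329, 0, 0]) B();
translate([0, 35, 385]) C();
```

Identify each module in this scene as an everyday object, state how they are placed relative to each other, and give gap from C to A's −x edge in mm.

A is a stool. B is a picture frame. C is a spool. The picture frame is against the stool's +x side, with their −y faces flush. The spool is on top of the stool. The gap from the spool to the stool's −x edge is 0 mm.

The spool's min-x is at 0; the stool's min-x is 0; gap = 0 mm.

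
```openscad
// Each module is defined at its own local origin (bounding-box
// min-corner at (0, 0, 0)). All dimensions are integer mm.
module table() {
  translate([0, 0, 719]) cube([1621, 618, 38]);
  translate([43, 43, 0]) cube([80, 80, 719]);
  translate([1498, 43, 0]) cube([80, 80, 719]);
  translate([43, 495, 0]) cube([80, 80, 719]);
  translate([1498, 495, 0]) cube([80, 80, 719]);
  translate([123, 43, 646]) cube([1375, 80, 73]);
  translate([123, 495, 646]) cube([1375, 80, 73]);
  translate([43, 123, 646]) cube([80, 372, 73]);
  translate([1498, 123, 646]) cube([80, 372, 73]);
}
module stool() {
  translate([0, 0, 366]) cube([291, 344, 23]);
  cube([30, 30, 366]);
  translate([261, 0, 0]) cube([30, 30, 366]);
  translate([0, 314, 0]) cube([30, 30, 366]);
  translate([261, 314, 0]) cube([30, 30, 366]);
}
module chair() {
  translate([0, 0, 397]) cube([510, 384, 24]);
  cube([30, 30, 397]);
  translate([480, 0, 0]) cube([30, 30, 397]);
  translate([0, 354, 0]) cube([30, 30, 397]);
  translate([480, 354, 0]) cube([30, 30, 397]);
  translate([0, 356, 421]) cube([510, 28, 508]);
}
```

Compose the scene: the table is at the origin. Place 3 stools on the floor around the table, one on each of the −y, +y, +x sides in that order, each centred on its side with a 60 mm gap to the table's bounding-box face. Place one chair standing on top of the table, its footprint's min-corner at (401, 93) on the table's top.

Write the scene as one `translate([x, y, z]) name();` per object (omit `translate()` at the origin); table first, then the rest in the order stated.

table();
translate([665, -404, 0]) stool();
translate([665, 678, 0]) stool();
translate([1681, 137, 0]) stool();
translate([401, 93, 757]) chair();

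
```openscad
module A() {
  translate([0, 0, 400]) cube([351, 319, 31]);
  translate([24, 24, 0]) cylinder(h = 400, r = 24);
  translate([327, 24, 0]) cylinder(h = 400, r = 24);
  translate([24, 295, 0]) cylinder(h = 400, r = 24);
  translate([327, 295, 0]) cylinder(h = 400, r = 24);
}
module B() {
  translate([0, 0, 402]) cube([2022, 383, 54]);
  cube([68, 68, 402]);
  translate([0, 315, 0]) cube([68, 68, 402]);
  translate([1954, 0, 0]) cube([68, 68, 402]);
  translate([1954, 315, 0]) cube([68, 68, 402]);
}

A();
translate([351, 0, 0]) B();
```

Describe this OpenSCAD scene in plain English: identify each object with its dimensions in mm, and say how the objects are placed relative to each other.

A is a simple wooden stool: a rectangular seat 351 mm (x) by 319 mm (y), 31 mm thick, top face at z = 431 mm, on four round legs, each 48 mm in diameter. The legs rest on z = 0, each leg's axis is inset half a diameter from the nearest pair of seat edges (so the leg's bounding box is flush with the corner).

B is a long wooden bench with a 2022 mm (x) × 383 mm (y) seat, 54 mm thick, its top surface 456 mm above the floor. Four 68 mm square legs at the seat corners, flush with the edges, run from z = 0 to the seat underside.

The bench is against the stool's +x side, with their −y faces flush.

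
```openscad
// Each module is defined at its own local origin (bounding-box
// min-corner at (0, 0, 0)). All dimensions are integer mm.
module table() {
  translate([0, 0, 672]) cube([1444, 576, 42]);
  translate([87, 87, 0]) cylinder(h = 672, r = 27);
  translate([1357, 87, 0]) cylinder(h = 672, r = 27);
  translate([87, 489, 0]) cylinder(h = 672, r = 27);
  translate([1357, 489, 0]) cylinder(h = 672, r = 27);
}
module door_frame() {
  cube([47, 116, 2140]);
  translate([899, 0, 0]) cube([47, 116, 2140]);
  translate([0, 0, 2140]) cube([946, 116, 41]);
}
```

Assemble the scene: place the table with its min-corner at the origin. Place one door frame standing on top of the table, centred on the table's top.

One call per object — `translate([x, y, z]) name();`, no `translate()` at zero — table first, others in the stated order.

table();
translate([249, 230, 714]) door_frame();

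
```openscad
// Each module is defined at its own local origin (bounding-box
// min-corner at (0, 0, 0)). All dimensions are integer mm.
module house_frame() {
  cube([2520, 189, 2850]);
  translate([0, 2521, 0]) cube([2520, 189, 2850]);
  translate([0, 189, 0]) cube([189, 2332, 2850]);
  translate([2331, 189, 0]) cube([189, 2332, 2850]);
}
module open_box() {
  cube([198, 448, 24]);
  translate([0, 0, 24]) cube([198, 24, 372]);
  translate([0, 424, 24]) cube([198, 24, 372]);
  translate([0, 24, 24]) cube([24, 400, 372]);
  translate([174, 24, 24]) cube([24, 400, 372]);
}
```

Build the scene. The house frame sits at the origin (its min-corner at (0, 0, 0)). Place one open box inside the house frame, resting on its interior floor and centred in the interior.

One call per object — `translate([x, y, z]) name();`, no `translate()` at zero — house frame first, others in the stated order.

house_frame();
translate([1161, 1131, 0]) open_box();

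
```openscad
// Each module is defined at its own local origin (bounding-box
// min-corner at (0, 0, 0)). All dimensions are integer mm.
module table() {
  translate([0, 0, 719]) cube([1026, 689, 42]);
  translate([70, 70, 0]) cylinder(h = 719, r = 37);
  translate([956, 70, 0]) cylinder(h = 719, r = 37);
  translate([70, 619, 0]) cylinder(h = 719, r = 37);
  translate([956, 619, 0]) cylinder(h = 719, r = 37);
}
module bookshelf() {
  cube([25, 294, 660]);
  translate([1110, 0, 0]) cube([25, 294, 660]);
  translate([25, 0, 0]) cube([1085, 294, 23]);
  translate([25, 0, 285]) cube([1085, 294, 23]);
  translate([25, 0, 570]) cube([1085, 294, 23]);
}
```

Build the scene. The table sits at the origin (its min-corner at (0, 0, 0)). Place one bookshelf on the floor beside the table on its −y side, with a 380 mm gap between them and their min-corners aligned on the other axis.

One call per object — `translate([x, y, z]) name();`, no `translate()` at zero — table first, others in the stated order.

table();
translate([0, -674, 0]) bookshelf();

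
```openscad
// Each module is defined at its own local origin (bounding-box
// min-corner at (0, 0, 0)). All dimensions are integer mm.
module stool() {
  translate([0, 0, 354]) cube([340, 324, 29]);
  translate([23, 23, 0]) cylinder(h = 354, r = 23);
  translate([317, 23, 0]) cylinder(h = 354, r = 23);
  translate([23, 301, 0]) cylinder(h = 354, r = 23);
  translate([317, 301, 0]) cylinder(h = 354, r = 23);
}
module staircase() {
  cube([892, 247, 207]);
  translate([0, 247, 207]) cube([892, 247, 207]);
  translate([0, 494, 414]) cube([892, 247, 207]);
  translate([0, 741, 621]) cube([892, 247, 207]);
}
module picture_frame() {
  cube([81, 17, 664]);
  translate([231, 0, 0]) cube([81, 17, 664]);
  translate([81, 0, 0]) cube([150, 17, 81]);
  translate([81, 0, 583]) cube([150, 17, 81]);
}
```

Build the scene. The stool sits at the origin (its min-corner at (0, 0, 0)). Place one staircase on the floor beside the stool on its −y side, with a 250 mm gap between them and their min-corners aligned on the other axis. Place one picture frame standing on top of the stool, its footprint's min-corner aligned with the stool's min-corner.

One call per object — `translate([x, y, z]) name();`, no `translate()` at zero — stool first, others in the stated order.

stool();
translate([0, -1238, 0]) staircase();
translate([0, 0, 383]) picture_frame();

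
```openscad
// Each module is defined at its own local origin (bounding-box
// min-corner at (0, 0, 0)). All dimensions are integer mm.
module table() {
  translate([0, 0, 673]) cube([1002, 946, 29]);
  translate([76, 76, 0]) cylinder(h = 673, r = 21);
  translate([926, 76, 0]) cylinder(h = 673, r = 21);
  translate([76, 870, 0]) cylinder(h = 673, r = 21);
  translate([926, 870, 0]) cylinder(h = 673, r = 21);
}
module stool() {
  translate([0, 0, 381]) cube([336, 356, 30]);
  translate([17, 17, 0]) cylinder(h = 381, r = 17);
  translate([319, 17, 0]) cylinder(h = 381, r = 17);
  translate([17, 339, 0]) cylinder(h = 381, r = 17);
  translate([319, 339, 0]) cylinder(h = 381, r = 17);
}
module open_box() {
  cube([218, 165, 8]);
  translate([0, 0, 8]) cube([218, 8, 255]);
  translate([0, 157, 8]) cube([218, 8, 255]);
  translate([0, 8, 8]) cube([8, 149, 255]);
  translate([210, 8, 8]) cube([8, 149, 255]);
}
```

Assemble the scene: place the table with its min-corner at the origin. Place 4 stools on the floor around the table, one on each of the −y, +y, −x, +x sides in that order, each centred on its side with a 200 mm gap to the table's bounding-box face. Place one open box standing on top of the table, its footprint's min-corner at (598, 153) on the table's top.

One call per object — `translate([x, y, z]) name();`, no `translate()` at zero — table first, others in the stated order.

table();
translate([333, -556, 0]) stool();
translate([333, 1146, 0]) stool();
translate([-536, 295, 0]) stool();
translate([1202, 295, 0]) stool();
translate([598, 153, 702]) open_box();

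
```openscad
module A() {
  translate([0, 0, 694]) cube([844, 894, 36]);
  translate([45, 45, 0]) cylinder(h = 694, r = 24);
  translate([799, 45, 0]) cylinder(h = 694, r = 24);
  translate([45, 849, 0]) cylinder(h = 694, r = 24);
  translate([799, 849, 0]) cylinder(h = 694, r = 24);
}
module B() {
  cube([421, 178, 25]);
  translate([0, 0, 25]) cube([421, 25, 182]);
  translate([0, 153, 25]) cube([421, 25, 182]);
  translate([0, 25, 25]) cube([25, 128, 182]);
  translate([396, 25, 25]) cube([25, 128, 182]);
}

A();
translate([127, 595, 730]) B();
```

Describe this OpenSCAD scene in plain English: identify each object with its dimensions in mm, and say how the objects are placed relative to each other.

A is a table with a 844×894 mm rectangular top, 36 mm thick, top surface at z = 730 mm, supported by four round legs of 48 mm diameter, each leg's bounding box inset 21 mm from the nearest pair of top edges, running from the floor.

B is an open storage box with external size 421×178×207 mm and wall thickness 25 mm (the base is also 25 mm thick). The base covers the whole footprint; the four walls stand on the base, with the y-facing walls full-width and the x-facing walls fitting between their inner faces.

The open box is on top of the table.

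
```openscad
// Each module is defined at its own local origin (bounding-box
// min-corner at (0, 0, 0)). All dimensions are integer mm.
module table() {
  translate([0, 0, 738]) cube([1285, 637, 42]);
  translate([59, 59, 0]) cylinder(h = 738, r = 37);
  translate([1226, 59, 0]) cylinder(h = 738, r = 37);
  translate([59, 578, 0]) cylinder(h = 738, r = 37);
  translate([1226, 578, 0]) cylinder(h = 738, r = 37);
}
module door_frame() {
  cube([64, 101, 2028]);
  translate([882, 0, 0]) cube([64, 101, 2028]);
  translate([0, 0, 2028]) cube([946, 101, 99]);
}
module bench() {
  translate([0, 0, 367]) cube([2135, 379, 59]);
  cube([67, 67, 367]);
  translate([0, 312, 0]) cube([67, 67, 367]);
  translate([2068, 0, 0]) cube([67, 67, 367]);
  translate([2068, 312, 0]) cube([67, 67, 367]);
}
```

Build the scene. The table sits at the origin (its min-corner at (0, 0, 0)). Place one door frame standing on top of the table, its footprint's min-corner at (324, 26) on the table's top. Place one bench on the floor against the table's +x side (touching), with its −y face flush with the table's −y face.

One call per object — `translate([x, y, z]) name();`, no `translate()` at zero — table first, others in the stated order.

table();
translate([324, 26, 780]) door_frame();
translate([1285, 0, 0]) bench();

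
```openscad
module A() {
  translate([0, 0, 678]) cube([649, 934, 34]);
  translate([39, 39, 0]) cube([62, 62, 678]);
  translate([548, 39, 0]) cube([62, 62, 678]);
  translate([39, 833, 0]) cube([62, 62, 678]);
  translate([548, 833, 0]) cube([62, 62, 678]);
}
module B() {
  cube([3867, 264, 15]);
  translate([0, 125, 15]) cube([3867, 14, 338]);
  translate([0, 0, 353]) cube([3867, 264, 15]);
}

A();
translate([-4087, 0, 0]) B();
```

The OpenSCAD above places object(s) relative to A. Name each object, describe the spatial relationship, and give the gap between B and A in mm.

The I-beam's nearest face is 220 mm from the table's −x face.

A is a table. B is an I-beam. The I-beam is on the floor beside the table on its −x side. The gap between the I-beam and the table is 220 mm.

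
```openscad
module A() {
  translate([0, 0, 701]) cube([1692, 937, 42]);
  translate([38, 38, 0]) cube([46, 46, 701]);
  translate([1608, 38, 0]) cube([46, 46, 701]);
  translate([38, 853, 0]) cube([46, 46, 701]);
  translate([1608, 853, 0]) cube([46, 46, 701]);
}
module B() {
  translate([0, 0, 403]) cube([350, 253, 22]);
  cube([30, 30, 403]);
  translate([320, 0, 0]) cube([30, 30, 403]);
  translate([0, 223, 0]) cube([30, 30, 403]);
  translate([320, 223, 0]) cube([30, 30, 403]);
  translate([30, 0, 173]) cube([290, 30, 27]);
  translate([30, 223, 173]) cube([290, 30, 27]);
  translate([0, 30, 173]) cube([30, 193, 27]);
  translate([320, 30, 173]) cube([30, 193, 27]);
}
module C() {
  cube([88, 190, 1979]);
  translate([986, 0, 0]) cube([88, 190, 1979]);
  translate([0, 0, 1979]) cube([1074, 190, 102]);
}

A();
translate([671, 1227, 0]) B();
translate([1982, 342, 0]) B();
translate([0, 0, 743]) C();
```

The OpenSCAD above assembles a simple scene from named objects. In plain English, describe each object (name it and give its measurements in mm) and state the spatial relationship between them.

A is a table with a 1692×937 mm rectangular top, 42 mm thick, top surface at z = 743 mm, supported by four 46×46 mm square legs, each inset 38 mm from the nearest pair of top edges, running from the floor.

B is a four-legged stool. The seat is 350×253 mm, 22 mm thick, top at z = 425 mm. It stands on four square legs, each 30×30 mm in cross-section, from z = 0 to the seat underside, each flush with a corner of the seat. Four stretchers, 30 mm wide and 27 mm tall, connect adjacent legs with their undersides at z = 173 mm, each running between the inner faces of the legs it joins and aligned with the legs' outer faces on the other axis.

C is a door frame. The clear opening is 898 mm wide and 1979 mm high. Two 88 mm wide jambs, 190 mm deep, stand either side of the opening from the floor to the top of the opening. A 102 mm thick head sits across the top of both jambs, spanning the full outside width of the frame.

Two stools sit around the table at the +y, +x sides. The door frame is on top of the table.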